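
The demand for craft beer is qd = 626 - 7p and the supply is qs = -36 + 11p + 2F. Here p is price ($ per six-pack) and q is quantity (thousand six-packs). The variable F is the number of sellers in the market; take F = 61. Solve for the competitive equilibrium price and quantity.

With F = 61, supply is qs = 86 + 11p.
At equilibrium qd = qs, so 626 - 7p = 86 + 11p; collecting terms, 540 = 18p and p* = 30.
From the demand curve, q* = 626 - 7(30) = 416.

p* = 30, q* = 416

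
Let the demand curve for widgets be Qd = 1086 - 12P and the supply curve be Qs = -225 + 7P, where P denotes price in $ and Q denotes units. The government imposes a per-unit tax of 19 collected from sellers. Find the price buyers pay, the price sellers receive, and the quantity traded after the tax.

P_b = 76, P_s = 57, Q = 174

The tax drives a wedge P_b - P_s = 19. Substituting P_s = P_b - 19 into supply: Qs = -358 + 7P_b.
Set Qd = Qs: 1086 - 12P_b = -358 + 7P_b, so 1444 = 19P_b and P_b = 76.
So P_s = 57 and the quantity traded is Q = 1086 - 12(76) = 174.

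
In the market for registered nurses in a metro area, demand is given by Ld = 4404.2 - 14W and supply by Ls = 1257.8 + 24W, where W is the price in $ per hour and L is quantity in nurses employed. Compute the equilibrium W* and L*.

Equating demand and supply, 4404.2 - 14W = 1257.8 + 24W gives 38W = 3146.4, so W* = 82.8.
From the demand curve, L* = 4404.2 - 14(82.8) = 3245.

W* = 82.8, L* = 3245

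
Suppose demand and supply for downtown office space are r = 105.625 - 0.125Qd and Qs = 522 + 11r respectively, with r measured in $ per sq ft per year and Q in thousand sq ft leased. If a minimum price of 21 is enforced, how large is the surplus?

Surplus = 76

Solving each curve for Q: Qd = 845 - 8r.
Evaluating both curves at the floor price 21 gives Qd = 677, Qs = 753.
Surplus = Qs - Qd = 753 - 677 = 76.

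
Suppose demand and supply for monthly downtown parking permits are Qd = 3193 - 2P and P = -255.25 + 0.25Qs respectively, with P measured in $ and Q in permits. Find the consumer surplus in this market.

Rewriting in direct form: Qs = 1021 + 4P.
Set Qd = Qs: 3193 - 2P = 1021 + 4P, so 2172 = 6P and P* = 362.
Plugging P* into demand: Q* = 3193 - 2(362) = 2469.
Demand choke price (Qd = 0): P = 3193/2 = 1596.5. Consumer surplus = ½ × (1596.5 - 362) × 2469 = 1523990.25.

Consumer surplus = 1523990.25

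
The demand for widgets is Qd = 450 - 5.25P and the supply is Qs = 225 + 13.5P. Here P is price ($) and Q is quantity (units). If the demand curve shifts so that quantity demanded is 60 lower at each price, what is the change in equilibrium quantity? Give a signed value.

ΔQ = -43.2

At equilibrium Qd = Qs, so 450 - 5.25P = 225 + 13.5P; collecting terms, 225 = 18.75P and P* = 12.
Plugging P* into demand: Q* = 450 - 5.25(12) = 387.
After the shift, demand is Qd = 390 - 5.25P.
Re-solving, 18.75P = 165 gives P = 8.8 and Q = 343.8.
ΔQ = 343.8 - 387 = -43.2.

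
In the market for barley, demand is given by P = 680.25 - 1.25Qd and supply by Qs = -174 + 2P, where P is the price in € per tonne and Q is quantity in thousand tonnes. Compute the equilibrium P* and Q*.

P* = 256.5, Q* = 339

In direct form, Qd = 544.2 - 0.8P.
At equilibrium Qd = Qs, so 544.2 - 0.8P = -174 + 2P; collecting terms, 718.2 = 2.8P and P* = 256.5.
Substitute back: Q* = 544.2 - 0.8(256.5) = 339.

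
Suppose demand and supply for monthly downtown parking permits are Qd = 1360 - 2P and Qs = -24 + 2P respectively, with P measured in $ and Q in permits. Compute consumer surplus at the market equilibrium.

Consumer surplus = 111556

Set Qd = Qs: 1360 - 2P = -24 + 2P, so 1384 = 4P and P* = 346.
Then Q* = 1360 - 2(346) = 668.
Demand choke price (Qd = 0): P = 1360/2 = 680. Consumer surplus = ½ × (680 - 346) × 668 = 111556.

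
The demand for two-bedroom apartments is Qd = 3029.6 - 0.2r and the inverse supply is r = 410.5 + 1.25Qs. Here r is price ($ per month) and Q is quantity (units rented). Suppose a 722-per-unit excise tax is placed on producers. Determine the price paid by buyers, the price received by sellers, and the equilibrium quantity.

r_b = 3935.6, r_s = 3213.6, Q = 2242.48

Solving each curve for Q: Qs = -328.4 + 0.8r.
Producers keep r_s = r_b - 722 per unit, so supply in terms of the buyer price is Qs = -906 + 0.8r_b.
Equate demand and the shifted supply: 3029.6 - 0.2r_b = -906 + 0.8r_b, giving r_b = 3935.6, so r_b = 3935.6.
Then r_s = 3935.6 - 722 = 3213.6 and Q = 3029.6 - 0.2(3935.6) = 2242.48.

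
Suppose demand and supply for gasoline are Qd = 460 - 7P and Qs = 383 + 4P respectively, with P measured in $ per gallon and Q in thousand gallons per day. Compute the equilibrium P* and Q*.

The market clears where 460 - 7P = 383 + 4P. Rearranging, 11P = 77, hence P* = 7.
Then Q* = 460 - 7(7) = 411.

P* = 7, Q* = 411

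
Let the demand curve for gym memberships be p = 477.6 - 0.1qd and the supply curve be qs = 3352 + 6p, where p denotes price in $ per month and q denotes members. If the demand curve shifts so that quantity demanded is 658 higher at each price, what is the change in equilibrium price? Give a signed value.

Rewriting in direct form: qd = 4776 - 10p.
The market clears where 4776 - 10p = 3352 + 6p. Rearranging, 16p = 1424, hence p* = 89.
Plugging p* into demand: q* = 4776 - 10(89) = 3886.
After the shift, demand is qd = 5434 - 10p.
The new intersection has 2082 = 16p, i.e. p = 130.125, q = 4132.75.
Δp = 130.125 - 89 = 41.125.

Δp = 41.125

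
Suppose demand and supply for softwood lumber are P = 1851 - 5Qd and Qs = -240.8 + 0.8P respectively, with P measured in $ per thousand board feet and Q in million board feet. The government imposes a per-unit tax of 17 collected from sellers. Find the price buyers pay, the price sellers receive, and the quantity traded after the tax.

P_b = 624.6, P_s = 607.6, Q = 245.28

Solving each curve for Q: Qd = 370.2 - 0.2P.
Sellers keep P_s = P_b - 17 per unit, so supply in terms of the buyer price is Qs = -254.4 + 0.8P_b.
Market clearing requires 370.2 - 0.2P_b = -254.4 + 0.8P_b; hence 624.6 = P_b and P_b = 624.6.
So P_s = 607.6 and the quantity traded is Q = 370.2 - 0.2(624.6) = 245.28.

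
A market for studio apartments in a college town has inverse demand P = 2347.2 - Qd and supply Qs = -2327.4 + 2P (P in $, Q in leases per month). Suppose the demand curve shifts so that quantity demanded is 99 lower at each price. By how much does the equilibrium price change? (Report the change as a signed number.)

Inverting to quantity form: Qd = 2347.2 - P.
At equilibrium Qd = Qs, so 2347.2 - P = -2327.4 + 2P; collecting terms, 4674.6 = 3P and P* = 1558.2.
Plugging P* into demand: Q* = 2347.2 - 1558.2 = 789.
After the shift, demand is Qd = 2248.2 - P.
The new intersection has 4575.6 = 3P, i.e. P = 1525.2, Q = 723.
ΔP = 1525.2 - 1558.2 = -33.

ΔP = -33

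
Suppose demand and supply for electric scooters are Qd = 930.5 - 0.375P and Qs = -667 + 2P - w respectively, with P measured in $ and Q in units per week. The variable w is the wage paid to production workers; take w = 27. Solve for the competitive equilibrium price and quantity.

With w = 27, supply is Qs = -694 + 2P.
Set Qd = Qs: 930.5 - 0.375P = -694 + 2P, so 1624.5 = 2.375P and P* = 684.
Substitute back: Q* = 930.5 - 0.375(684) = 674.

P* = 684, Q* = 674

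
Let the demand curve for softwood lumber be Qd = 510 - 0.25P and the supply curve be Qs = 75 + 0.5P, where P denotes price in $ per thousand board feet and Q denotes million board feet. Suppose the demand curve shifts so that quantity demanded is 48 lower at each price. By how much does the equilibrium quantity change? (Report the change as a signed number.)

ΔQ = -32

Set Qd = Qs: 510 - 0.25P = 75 + 0.5P, so 435 = 0.75P and P* = 580.
Plugging P* into demand: Q* = 510 - 0.25(580) = 365.
After the shift, demand is Qd = 462 - 0.25P.
Re-solving, 0.75P = 387 gives P = 516 and Q = 333.
ΔQ = 333 - 365 = -32.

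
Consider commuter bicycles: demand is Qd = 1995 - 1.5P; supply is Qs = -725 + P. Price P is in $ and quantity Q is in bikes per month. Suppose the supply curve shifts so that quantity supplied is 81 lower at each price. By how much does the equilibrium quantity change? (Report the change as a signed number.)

ΔQ = -48.6

The market clears where 1995 - 1.5P = -725 + P. Rearranging, 2.5P = 2720, hence P* = 1088.
Then Q* = 1995 - 1.5(1088) = 363.
After the shift, supply is Qs = -806 + P.
New equilibrium: 2801 = 2.5P, so P = 1120.4 and Q = 314.4.
ΔQ = 314.4 - 363 = -48.6.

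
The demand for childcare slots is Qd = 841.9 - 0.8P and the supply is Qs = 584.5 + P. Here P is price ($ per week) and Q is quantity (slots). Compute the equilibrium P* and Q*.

P* = 143, Q* = 727.5

Set Qd = Qs: 841.9 - 0.8P = 584.5 + P, so 257.4 = 1.8P and P* = 143.
From the demand curve, Q* = 841.9 - 0.8(143) = 727.5.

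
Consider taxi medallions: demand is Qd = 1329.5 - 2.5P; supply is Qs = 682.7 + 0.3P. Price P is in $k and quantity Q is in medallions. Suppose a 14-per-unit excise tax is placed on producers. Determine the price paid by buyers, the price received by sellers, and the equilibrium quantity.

P_b = 232.5, P_s = 218.5, Q = 748.25

With a tax of 14 on producers, they supply based on the net price P_s = P_b - 14, so Qs = 678.5 + 0.3P_b.
Equate demand and the shifted supply: 1329.5 - 2.5P_b = 678.5 + 0.3P_b, giving 2.8P_b = 651, so P_b = 232.5.
Then P_s = 232.5 - 14 = 218.5 and Q = 1329.5 - 2.5(232.5) = 748.25.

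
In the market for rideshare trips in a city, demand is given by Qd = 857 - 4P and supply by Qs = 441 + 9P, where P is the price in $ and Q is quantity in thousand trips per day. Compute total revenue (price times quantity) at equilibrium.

Total revenue = 23328

Set Qd = Qs: 857 - 4P = 441 + 9P, so 416 = 13P and P* = 32.
Substitute back: Q* = 857 - 4(32) = 729.
Total revenue = P* × Q* = 32 × 729 = 23328.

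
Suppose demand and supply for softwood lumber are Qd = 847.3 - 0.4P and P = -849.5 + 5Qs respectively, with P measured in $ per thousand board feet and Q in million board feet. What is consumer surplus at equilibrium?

In direct form, Qs = 169.9 + 0.2P.
Equating demand and supply, 847.3 - 0.4P = 169.9 + 0.2P gives 0.6P = 677.4, so P* = 1129.
Then Q* = 847.3 - 0.4(1129) = 395.7.
Demand choke price (Qd = 0): P = 847.3/0.4 = 2118.25. Consumer surplus = ½ × (2118.25 - 1129) × 395.7 = 195723.1125.

Consumer surplus = 195723.1125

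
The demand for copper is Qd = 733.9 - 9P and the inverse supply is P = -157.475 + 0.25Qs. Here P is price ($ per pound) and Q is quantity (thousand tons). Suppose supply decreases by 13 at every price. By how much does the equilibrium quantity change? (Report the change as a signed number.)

ΔQ = -9

Solving each curve for Q: Qs = 629.9 + 4P.
Set Qd = Qs: 733.9 - 9P = 629.9 + 4P, so 104 = 13P and P* = 8.
Then Q* = 733.9 - 9(8) = 661.9.
After the shift, supply is Qs = 616.9 + 4P.
The new intersection has 117 = 13P, i.e. P = 9, Q = 652.9.
ΔQ = 652.9 - 661.9 = -9.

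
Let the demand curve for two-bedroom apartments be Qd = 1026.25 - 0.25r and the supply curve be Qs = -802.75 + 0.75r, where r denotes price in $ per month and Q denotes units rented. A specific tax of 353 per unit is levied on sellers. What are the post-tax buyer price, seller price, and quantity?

The tax drives a wedge r_b - r_s = 353. Substituting r_s = r_b - 353 into supply: Qs = -1067.5 + 0.75r_b.
Market clearing requires 1026.25 - 0.25r_b = -1067.5 + 0.75r_b; hence 2093.75 = r_b and r_b = 2093.75.
So r_s = 1740.75 and the quantity traded is Q = 1026.25 - 0.25(2093.75) = 502.8125.

r_b = 2093.75, r_s = 1740.75, Q = 502.8125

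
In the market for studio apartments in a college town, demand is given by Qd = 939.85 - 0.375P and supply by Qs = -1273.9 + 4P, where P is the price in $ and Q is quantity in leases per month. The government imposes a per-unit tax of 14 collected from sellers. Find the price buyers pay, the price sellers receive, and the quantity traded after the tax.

Sellers keep P_s = P_b - 14 per unit, so supply in terms of the buyer price is Qs = -1329.9 + 4P_b.
Equate demand and the shifted supply: 939.85 - 0.375P_b = -1329.9 + 4P_b, giving 4.375P_b = 2269.75, so P_b = 518.8.
So P_s = 504.8 and the quantity traded is Q = 939.85 - 0.375(518.8) = 745.3.

P_b = 518.8, P_s = 504.8, Q = 745.3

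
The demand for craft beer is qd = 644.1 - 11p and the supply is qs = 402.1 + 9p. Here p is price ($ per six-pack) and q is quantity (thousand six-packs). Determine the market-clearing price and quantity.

The market clears where 644.1 - 11p = 402.1 + 9p. Rearranging, 20p = 242, hence p* = 12.1.
Substitute back: q* = 644.1 - 11(12.1) = 511.

p* = 12.1, q* = 511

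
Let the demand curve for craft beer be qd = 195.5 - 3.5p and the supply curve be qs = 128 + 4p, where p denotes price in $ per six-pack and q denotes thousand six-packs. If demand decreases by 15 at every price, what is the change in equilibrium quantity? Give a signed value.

The market clears where 195.5 - 3.5p = 128 + 4p. Rearranging, 7.5p = 67.5, hence p* = 9.
Then q* = 195.5 - 3.5(9) = 164.
After the shift, demand is qd = 180.5 - 3.5p.
Re-solving, 7.5p = 52.5 gives p = 7 and q = 156.
Δq = 156 - 164 = -8.

Δq = -8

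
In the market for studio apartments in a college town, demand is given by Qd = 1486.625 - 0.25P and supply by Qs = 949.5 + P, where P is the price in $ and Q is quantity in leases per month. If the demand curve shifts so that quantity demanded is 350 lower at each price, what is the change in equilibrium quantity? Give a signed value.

ΔQ = -280

The market clears where 1486.625 - 0.25P = 949.5 + P. Rearranging, 1.25P = 537.125, hence P* = 429.7.
Plugging P* into demand: Q* = 1486.625 - 0.25(429.7) = 1379.2.
After the shift, demand is Qd = 1136.625 - 0.25P.
The new intersection has 187.125 = 1.25P, i.e. P = 149.7, Q = 1099.2.
ΔQ = 1099.2 - 1379.2 = -280.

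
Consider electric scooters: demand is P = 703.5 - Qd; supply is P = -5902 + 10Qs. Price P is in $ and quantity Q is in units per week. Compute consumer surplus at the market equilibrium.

Inverting to quantity form: Qd = 703.5 - P and Qs = 590.2 + 0.1P.
The market clears where 703.5 - P = 590.2 + 0.1P. Rearranging, 1.1P = 113.3, hence P* = 103.
Substitute back: Q* = 703.5 - 103 = 600.5.
Demand choke price (Qd = 0): P = 703.5. Consumer surplus = ½ × (703.5 - 103) × 600.5 = 180300.125.

Consumer surplus = 180300.125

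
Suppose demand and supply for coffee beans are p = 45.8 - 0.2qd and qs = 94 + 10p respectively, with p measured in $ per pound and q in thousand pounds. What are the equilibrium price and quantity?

Rewriting in direct form: qd = 229 - 5p.
Equating demand and supply, 229 - 5p = 94 + 10p gives 15p = 135, so p* = 9.
From the demand curve, q* = 229 - 5(9) = 184.

p* = 9, q* = 184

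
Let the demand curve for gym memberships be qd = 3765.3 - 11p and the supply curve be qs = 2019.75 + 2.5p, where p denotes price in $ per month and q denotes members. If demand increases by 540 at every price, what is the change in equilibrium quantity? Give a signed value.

Δq = 100

Set qd = qs: 3765.3 - 11p = 2019.75 + 2.5p, so 1745.55 = 13.5p and p* = 129.3.
Then q* = 3765.3 - 11(129.3) = 2343.
After the shift, demand is qd = 4305.3 - 11p.
New equilibrium: 2285.55 = 13.5p, so p = 169.3 and q = 2443.
Δq = 2443 - 2343 = 100.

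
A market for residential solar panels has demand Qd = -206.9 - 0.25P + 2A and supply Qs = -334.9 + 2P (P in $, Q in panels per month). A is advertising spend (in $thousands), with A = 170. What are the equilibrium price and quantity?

P* = 208, Q* = 81.1

With A = 170, demand is Qd = 133.1 - 0.25P.
The market clears where 133.1 - 0.25P = -334.9 + 2P. Rearranging, 2.25P = 468, hence P* = 208.
Substitute back: Q* = 133.1 - 0.25(208) = 81.1.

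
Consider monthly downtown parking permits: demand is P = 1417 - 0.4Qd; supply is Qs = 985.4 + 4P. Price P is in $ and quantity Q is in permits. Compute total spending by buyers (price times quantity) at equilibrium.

Total spending by buyers = 1006710.6

Solving each curve for Q: Qd = 3542.5 - 2.5P.
The market clears where 3542.5 - 2.5P = 985.4 + 4P. Rearranging, 6.5P = 2557.1, hence P* = 393.4.
Plugging P* into demand: Q* = 3542.5 - 2.5(393.4) = 2559.
Total spending by buyers = P* × Q* = 393.4 × 2559 = 1006710.6.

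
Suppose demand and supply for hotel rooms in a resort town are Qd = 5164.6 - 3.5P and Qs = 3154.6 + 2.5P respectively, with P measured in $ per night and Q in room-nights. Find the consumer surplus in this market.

At equilibrium Qd = Qs, so 5164.6 - 3.5P = 3154.6 + 2.5P; collecting terms, 2010 = 6P and P* = 335.
Plugging P* into demand: Q* = 5164.6 - 3.5(335) = 3992.1.
Demand choke price (Qd = 0): P = 5164.6/3.5 = 1475.6. Consumer surplus = ½ × (1475.6 - 335) × 3992.1 = 2276694.63.

Consumer surplus = 2276694.63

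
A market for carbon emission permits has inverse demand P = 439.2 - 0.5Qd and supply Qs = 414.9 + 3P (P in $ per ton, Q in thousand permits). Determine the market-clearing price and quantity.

P* = 92.7, Q* = 693

Solving each curve for Q: Qd = 878.4 - 2P.
At equilibrium Qd = Qs, so 878.4 - 2P = 414.9 + 3P; collecting terms, 463.5 = 5P and P* = 92.7.
Substitute back: Q* = 878.4 - 2(92.7) = 693.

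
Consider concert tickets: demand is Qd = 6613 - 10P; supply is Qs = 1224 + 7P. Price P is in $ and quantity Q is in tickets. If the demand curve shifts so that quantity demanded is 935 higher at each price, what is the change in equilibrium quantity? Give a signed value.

Equating demand and supply, 6613 - 10P = 1224 + 7P gives 17P = 5389, so P* = 317.
Substitute back: Q* = 6613 - 10(317) = 3443.
After the shift, demand is Qd = 7548 - 10P.
New equilibrium: 6324 = 17P, so P = 372 and Q = 3828.
ΔQ = 3828 - 3443 = 385.

ΔQ = 385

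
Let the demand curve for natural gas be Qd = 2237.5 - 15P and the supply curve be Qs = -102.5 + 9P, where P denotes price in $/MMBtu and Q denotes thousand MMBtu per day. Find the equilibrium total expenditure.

At equilibrium Qd = Qs, so 2237.5 - 15P = -102.5 + 9P; collecting terms, 2340 = 24P and P* = 97.5.
Then Q* = 2237.5 - 15(97.5) = 775.
Total expenditure = P* × Q* = 97.5 × 775 = 75562.5.

Total expenditure = 75562.5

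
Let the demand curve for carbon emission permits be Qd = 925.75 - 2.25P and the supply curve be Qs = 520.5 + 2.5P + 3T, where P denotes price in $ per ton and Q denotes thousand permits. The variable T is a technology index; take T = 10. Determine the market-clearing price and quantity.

P* = 79, Q* = 748

With T = 10, supply is Qs = 550.5 + 2.5P.
Equating demand and supply, 925.75 - 2.25P = 550.5 + 2.5P gives 4.75P = 375.25, so P* = 79.
Substitute back: Q* = 925.75 - 2.25(79) = 748.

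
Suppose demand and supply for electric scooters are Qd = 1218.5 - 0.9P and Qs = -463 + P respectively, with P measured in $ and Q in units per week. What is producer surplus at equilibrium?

The market clears where 1218.5 - 0.9P = -463 + P. Rearranging, 1.9P = 1681.5, hence P* = 885.
From the demand curve, Q* = 1218.5 - 0.9(885) = 422.
Supply choke price (Qs = 0): P = 463. Producer surplus = ½ × (885 - 463) × 422 = 89042.

Producer surplus = 89042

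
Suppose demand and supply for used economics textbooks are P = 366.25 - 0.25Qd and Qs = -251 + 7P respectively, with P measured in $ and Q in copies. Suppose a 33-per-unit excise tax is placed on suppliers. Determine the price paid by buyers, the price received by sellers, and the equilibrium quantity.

P_b = 177, P_s = 144, Q = 757

Solving each curve for Q: Qd = 1465 - 4P.
With a tax of 33 on suppliers, they supply based on the net price P_s = P_b - 33, so Qs = -482 + 7P_b.
Market clearing requires 1465 - 4P_b = -482 + 7P_b; hence 1947 = 11P_b and P_b = 177.
Then P_s = 177 - 33 = 144 and Q = 1465 - 4(177) = 757.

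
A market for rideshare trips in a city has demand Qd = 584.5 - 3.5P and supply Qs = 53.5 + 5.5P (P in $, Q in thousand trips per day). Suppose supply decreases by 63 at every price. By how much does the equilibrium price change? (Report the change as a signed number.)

ΔP = 7

Set Qd = Qs: 584.5 - 3.5P = 53.5 + 5.5P, so 531 = 9P and P* = 59.
From the demand curve, Q* = 584.5 - 3.5(59) = 378.
After the shift, supply is Qs = -9.5 + 5.5P.
The new intersection has 594 = 9P, i.e. P = 66, Q = 353.5.
ΔP = 66 - 59 = 7.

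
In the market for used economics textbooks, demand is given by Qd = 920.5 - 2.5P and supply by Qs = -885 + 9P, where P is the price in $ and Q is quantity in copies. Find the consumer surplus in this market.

Set Qd = Qs: 920.5 - 2.5P = -885 + 9P, so 1805.5 = 11.5P and P* = 157.
Substitute back: Q* = 920.5 - 2.5(157) = 528.
Demand choke price (Qd = 0): P = 920.5/2.5 = 368.2. Consumer surplus = ½ × (368.2 - 157) × 528 = 55756.8.

Consumer surplus = 55756.8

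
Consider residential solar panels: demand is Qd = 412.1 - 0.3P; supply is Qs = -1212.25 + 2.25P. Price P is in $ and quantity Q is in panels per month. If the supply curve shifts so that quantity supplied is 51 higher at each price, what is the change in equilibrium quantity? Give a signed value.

Set Qd = Qs: 412.1 - 0.3P = -1212.25 + 2.25P, so 1624.35 = 2.55P and P* = 637.
Plugging P* into demand: Q* = 412.1 - 0.3(637) = 221.
After the shift, supply is Qs = -1161.25 + 2.25P.
The new intersection has 1573.35 = 2.55P, i.e. P = 617, Q = 227.
ΔQ = 227 - 221 = 6.

ΔQ = 6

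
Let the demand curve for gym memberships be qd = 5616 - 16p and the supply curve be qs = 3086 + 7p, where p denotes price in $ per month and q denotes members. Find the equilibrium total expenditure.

Total expenditure = 424160

Equating demand and supply, 5616 - 16p = 3086 + 7p gives 23p = 2530, so p* = 110.
Plugging p* into demand: q* = 5616 - 16(110) = 3856.
Total expenditure = p* × q* = 110 × 3856 = 424160.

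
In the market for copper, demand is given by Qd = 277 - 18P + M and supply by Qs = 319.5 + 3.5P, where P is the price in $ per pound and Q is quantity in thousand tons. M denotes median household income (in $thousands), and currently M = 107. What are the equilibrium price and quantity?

P* = 3, Q* = 330

With M = 107, demand is Qd = 384 - 18P.
Equating demand and supply, 384 - 18P = 319.5 + 3.5P gives 21.5P = 64.5, so P* = 3.
Plugging P* into demand: Q* = 384 - 18(3) = 330.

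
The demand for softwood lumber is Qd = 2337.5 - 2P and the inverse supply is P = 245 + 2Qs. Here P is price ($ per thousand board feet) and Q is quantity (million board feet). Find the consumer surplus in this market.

Rewriting in direct form: Qs = -122.5 + 0.5P.
Set Qd = Qs: 2337.5 - 2P = -122.5 + 0.5P, so 2460 = 2.5P and P* = 984.
Then Q* = 2337.5 - 2(984) = 369.5.
Demand choke price (Qd = 0): P = 2337.5/2 = 1168.75. Consumer surplus = ½ × (1168.75 - 984) × 369.5 = 34132.5625.

Consumer surplus = 34132.5625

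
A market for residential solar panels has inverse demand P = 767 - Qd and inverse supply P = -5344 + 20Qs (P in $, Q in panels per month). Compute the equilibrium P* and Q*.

Inverting to quantity form: Qd = 767 - P and Qs = 267.2 + 0.05P.
At equilibrium Qd = Qs, so 767 - P = 267.2 + 0.05P; collecting terms, 499.8 = 1.05P and P* = 476.
From the demand curve, Q* = 767 - 476 = 291.

P* = 476, Q* = 291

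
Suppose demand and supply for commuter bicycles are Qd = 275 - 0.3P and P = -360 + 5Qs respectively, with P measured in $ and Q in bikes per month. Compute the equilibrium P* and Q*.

Solving each curve for Q: Qs = 72 + 0.2P.
At equilibrium Qd = Qs, so 275 - 0.3P = 72 + 0.2P; collecting terms, 203 = 0.5P and P* = 406.
Substitute back: Q* = 275 - 0.3(406) = 153.2.

P* = 406, Q* = 153.2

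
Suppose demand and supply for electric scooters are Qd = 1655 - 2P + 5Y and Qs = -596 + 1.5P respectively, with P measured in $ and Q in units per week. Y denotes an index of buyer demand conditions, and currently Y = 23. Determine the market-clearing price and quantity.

P* = 676, Q* = 418

With Y = 23, demand is Qd = 1770 - 2P.
Set Qd = Qs: 1770 - 2P = -596 + 1.5P, so 2366 = 3.5P and P* = 676.
From the demand curve, Q* = 1770 - 2(676) = 418.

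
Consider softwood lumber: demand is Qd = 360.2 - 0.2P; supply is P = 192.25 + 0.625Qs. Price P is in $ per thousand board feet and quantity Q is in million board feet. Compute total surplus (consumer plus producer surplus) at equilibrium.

Total surplus = 230051.25

In direct form, Qs = -307.6 + 1.6P.
Equating demand and supply, 360.2 - 0.2P = -307.6 + 1.6P gives 1.8P = 667.8, so P* = 371.
Substitute back: Q* = 360.2 - 0.2(371) = 286.
Demand choke price = 1801; supply choke price = 192.25. CS = ½(1801 - 371)(286) = 204490; PS = ½(371 - 192.25)(286) = 25561.25. Total surplus = 230051.25.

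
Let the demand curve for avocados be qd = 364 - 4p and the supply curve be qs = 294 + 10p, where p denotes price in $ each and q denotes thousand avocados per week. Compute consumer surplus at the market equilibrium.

Consumer surplus = 14792

At equilibrium qd = qs, so 364 - 4p = 294 + 10p; collecting terms, 70 = 14p and p* = 5.
Substitute back: q* = 364 - 4(5) = 344.
Demand choke price (qd = 0): p = 364/4 = 91. Consumer surplus = ½ × (91 - 5) × 344 = 14792.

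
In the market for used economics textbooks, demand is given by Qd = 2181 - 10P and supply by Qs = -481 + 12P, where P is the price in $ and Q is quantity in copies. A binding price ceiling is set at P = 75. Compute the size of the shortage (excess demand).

Evaluating both curves at the ceiling price 75 gives Qd = 1431, Qs = 419.
Shortage = Qd - Qs = 1431 - 419 = 1012.

Shortage = 1012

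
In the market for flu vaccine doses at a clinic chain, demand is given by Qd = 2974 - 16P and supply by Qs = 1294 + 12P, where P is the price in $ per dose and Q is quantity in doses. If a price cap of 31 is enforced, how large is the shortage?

With P fixed at 31, quantity demanded is 2478 and quantity supplied is 1666.
Shortage = Qd - Qs = 2478 - 1666 = 812.

Shortage = 812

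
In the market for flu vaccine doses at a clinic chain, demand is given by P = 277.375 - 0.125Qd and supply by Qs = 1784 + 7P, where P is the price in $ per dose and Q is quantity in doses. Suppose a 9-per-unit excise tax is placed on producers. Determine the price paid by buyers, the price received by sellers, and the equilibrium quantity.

P_b = 33.2, P_s = 24.2, Q = 1953.4

Inverting to quantity form: Qd = 2219 - 8P.
With a tax of 9 on producers, they supply based on the net price P_s = P_b - 9, so Qs = 1721 + 7P_b.
Market clearing requires 2219 - 8P_b = 1721 + 7P_b; hence 498 = 15P_b and P_b = 33.2.
So P_s = 24.2 and the quantity traded is Q = 2219 - 8(33.2) = 1953.4.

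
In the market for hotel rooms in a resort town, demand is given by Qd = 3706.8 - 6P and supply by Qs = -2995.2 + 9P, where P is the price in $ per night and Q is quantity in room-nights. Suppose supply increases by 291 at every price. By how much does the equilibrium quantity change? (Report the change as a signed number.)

At equilibrium Qd = Qs, so 3706.8 - 6P = -2995.2 + 9P; collecting terms, 6702 = 15P and P* = 446.8.
Then Q* = 3706.8 - 6(446.8) = 1026.
After the shift, supply is Qs = -2704.2 + 9P.
The new intersection has 6411 = 15P, i.e. P = 427.4, Q = 1142.4.
ΔQ = 1142.4 - 1026 = 116.4.

ΔQ = 116.4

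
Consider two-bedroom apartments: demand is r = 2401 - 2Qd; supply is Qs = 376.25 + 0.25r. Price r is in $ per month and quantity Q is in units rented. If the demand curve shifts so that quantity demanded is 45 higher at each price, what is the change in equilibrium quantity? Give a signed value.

Rewriting in direct form: Qd = 1200.5 - 0.5r.
The market clears where 1200.5 - 0.5r = 376.25 + 0.25r. Rearranging, 0.75r = 824.25, hence r* = 1099.
Then Q* = 1200.5 - 0.5(1099) = 651.
After the shift, demand is Qd = 1245.5 - 0.5r.
The new intersection has 869.25 = 0.75r, i.e. r = 1159, Q = 666.
ΔQ = 666 - 651 = 15.

ΔQ = 15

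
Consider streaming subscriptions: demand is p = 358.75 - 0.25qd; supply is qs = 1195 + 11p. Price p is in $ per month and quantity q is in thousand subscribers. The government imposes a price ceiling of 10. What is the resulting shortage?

Solving each curve for q: qd = 1435 - 4p.
At p = 10: qd = 1395 and qs = 1305.
Shortage = qd - qs = 1395 - 1305 = 90.

Shortage = 90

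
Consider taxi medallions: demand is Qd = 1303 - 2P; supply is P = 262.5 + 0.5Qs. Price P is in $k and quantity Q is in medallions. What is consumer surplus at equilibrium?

Consumer surplus = 37830.25

Solving each curve for Q: Qs = -525 + 2P.
At equilibrium Qd = Qs, so 1303 - 2P = -525 + 2P; collecting terms, 1828 = 4P and P* = 457.
Substitute back: Q* = 1303 - 2(457) = 389.
Demand choke price (Qd = 0): P = 1303/2 = 651.5. Consumer surplus = ½ × (651.5 - 457) × 389 = 37830.25.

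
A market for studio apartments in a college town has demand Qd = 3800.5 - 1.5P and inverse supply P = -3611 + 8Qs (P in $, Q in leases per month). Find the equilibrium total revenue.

Solving each curve for Q: Qs = 451.375 + 0.125P.
Set Qd = Qs: 3800.5 - 1.5P = 451.375 + 0.125P, so 3349.125 = 1.625P and P* = 2061.
Then Q* = 3800.5 - 1.5(2061) = 709.
Total revenue = P* × Q* = 2061 × 709 = 1461249.

Total revenue = 1461249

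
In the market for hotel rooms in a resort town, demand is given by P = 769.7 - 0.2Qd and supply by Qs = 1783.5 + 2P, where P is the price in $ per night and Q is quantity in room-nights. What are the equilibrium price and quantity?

P* = 295, Q* = 2373.5

Rewriting in direct form: Qd = 3848.5 - 5P.
At equilibrium Qd = Qs, so 3848.5 - 5P = 1783.5 + 2P; collecting terms, 2065 = 7P and P* = 295.
Substitute back: Q* = 3848.5 - 5(295) = 2373.5.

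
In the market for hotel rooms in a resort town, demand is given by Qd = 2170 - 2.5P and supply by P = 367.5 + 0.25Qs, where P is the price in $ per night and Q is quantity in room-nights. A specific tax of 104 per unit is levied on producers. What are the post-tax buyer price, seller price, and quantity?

Inverting to quantity form: Qs = -1470 + 4P.
Producers keep P_s = P_b - 104 per unit, so supply in terms of the buyer price is Qs = -1886 + 4P_b.
Set Qd = Qs: 2170 - 2.5P_b = -1886 + 4P_b, so 4056 = 6.5P_b and P_b = 624.
Then P_s = 624 - 104 = 520 and Q = 2170 - 2.5(624) = 610.

P_b = 624, P_s = 520, Q = 610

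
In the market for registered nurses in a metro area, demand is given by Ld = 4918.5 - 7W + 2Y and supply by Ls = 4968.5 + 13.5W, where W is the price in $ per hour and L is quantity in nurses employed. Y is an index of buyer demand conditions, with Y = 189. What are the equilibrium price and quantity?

W* = 16, L* = 5184.5

With Y = 189, demand is Ld = 5296.5 - 7W.
The market clears where 5296.5 - 7W = 4968.5 + 13.5W. Rearranging, 20.5W = 328, hence W* = 16.
From the demand curve, L* = 5296.5 - 7(16) = 5184.5.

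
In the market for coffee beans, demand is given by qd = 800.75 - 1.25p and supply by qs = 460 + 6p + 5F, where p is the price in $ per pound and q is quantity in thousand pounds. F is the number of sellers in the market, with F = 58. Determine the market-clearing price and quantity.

p* = 7, q* = 792

With F = 58, supply is qs = 750 + 6p.
At equilibrium qd = qs, so 800.75 - 1.25p = 750 + 6p; collecting terms, 50.75 = 7.25p and p* = 7.
Then q* = 800.75 - 1.25(7) = 792.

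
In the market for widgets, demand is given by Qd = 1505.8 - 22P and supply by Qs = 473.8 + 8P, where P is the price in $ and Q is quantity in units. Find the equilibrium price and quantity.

P* = 34.4, Q* = 749

Equating demand and supply, 1505.8 - 22P = 473.8 + 8P gives 30P = 1032, so P* = 34.4.
Substitute back: Q* = 1505.8 - 22(34.4) = 749.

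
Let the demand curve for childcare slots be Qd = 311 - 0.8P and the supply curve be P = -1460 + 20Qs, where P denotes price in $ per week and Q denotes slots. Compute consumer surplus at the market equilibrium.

Inverting to quantity form: Qs = 73 + 0.05P.
The market clears where 311 - 0.8P = 73 + 0.05P. Rearranging, 0.85P = 238, hence P* = 280.
Substitute back: Q* = 311 - 0.8(280) = 87.
Demand choke price (Qd = 0): P = 311/0.8 = 388.75. Consumer surplus = ½ × (388.75 - 280) × 87 = 4730.625.

Consumer surplus = 4730.625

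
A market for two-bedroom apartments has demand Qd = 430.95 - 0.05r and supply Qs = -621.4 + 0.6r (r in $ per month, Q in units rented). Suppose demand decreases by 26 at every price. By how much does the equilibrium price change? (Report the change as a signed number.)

Set Qd = Qs: 430.95 - 0.05r = -621.4 + 0.6r, so 1052.35 = 0.65r and r* = 1619.
Substitute back: Q* = 430.95 - 0.05(1619) = 350.
After the shift, demand is Qd = 404.95 - 0.05r.
New equilibrium: 1026.35 = 0.65r, so r = 1579 and Q = 326.
Δr = 1579 - 1619 = -40.

Δr = -40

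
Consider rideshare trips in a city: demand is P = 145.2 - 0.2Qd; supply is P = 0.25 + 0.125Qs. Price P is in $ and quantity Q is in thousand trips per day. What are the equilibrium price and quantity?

In direct form, Qd = 726 - 5P and Qs = -2 + 8P.
Equating demand and supply, 726 - 5P = -2 + 8P gives 13P = 728, so P* = 56.
Then Q* = 726 - 5(56) = 446.

P* = 56, Q* = 446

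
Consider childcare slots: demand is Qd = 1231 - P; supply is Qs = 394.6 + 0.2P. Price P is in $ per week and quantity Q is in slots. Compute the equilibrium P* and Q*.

P* = 697, Q* = 534

Set Qd = Qs: 1231 - P = 394.6 + 0.2P, so 836.4 = 1.2P and P* = 697.
Then Q* = 1231 - 697 = 534.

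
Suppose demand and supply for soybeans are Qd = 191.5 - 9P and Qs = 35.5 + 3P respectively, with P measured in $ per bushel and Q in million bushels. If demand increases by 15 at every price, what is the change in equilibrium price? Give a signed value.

ΔP = 1.25

At equilibrium Qd = Qs, so 191.5 - 9P = 35.5 + 3P; collecting terms, 156 = 12P and P* = 13.
Then Q* = 191.5 - 9(13) = 74.5.
After the shift, demand is Qd = 206.5 - 9P.
The new intersection has 171 = 12P, i.e. P = 14.25, Q = 78.25.
ΔP = 14.25 - 13 = 1.25.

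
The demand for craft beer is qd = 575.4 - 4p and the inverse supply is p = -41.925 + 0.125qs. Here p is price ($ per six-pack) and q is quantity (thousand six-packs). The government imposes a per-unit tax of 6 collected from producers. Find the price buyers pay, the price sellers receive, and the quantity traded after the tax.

p_b = 24, p_s = 18, q = 479.4

Solving each curve for q: qs = 335.4 + 8p.
Producers keep p_s = p_b - 6 per unit, so supply in terms of the buyer price is qs = 287.4 + 8p_b.
Set qd = qs: 575.4 - 4p_b = 287.4 + 8p_b, so 288 = 12p_b and p_b = 24.
So p_s = 18 and the quantity traded is q = 575.4 - 4(24) = 479.4.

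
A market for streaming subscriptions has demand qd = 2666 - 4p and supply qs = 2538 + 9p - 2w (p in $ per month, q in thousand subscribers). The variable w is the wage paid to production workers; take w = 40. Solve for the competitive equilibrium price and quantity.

p* = 16, q* = 2602

With w = 40, supply is qs = 2458 + 9p.
Set qd = qs: 2666 - 4p = 2458 + 9p, so 208 = 13p and p* = 16.
Then q* = 2666 - 4(16) = 2602.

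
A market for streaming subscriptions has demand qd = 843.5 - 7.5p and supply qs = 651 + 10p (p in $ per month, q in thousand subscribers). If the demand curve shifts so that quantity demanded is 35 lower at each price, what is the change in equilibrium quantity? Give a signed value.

Equating demand and supply, 843.5 - 7.5p = 651 + 10p gives 17.5p = 192.5, so p* = 11.
Then q* = 843.5 - 7.5(11) = 761.
After the shift, demand is qd = 808.5 - 7.5p.
The new intersection has 157.5 = 17.5p, i.e. p = 9, q = 741.
Δq = 741 - 761 = -20.

Δq = -20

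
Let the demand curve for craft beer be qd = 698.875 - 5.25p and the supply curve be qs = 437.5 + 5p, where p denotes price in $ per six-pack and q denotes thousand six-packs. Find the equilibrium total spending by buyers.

Total spending by buyers = 14407.5

The market clears where 698.875 - 5.25p = 437.5 + 5p. Rearranging, 10.25p = 261.375, hence p* = 25.5.
From the demand curve, q* = 698.875 - 5.25(25.5) = 565.
Total spending by buyers = p* × q* = 25.5 × 565 = 14407.5.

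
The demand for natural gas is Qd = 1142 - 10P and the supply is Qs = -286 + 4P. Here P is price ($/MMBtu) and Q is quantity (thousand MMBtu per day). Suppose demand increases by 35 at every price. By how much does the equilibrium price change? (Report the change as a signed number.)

Equating demand and supply, 1142 - 10P = -286 + 4P gives 14P = 1428, so P* = 102.
Plugging P* into demand: Q* = 1142 - 10(102) = 122.
After the shift, demand is Qd = 1177 - 10P.
The new intersection has 1463 = 14P, i.e. P = 104.5, Q = 132.
ΔP = 104.5 - 102 = 2.5.

ΔP = 2.5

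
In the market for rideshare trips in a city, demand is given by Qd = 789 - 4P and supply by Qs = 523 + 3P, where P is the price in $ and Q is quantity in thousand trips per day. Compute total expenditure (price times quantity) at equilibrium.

Total expenditure = 24206

Set Qd = Qs: 789 - 4P = 523 + 3P, so 266 = 7P and P* = 38.
Then Q* = 789 - 4(38) = 637.
Total expenditure = P* × Q* = 38 × 637 = 24206.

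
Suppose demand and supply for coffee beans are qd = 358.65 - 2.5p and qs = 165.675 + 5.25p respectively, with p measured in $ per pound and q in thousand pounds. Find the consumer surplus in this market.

Consumer surplus = 17570.592

At equilibrium qd = qs, so 358.65 - 2.5p = 165.675 + 5.25p; collecting terms, 192.975 = 7.75p and p* = 24.9.
Then q* = 358.65 - 2.5(24.9) = 296.4.
Demand choke price (qd = 0): p = 358.65/2.5 = 143.46. Consumer surplus = ½ × (143.46 - 24.9) × 296.4 = 17570.592.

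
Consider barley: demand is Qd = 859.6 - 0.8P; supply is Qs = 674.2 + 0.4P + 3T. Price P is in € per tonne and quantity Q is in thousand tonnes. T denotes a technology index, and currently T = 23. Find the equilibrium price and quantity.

P* = 97, Q* = 782

With T = 23, supply is Qs = 743.2 + 0.4P.
Equating demand and supply, 859.6 - 0.8P = 743.2 + 0.4P gives 1.2P = 116.4, so P* = 97.
From the demand curve, Q* = 859.6 - 0.8(97) = 782.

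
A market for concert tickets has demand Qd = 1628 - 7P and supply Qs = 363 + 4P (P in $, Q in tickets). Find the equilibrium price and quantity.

P* = 115, Q* = 823

Equating demand and supply, 1628 - 7P = 363 + 4P gives 11P = 1265, so P* = 115.
Then Q* = 1628 - 7(115) = 823.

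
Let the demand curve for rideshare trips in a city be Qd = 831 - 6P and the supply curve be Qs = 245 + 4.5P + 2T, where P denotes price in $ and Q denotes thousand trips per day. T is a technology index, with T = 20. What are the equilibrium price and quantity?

P* = 52, Q* = 519

With T = 20, supply is Qs = 285 + 4.5P.
The market clears where 831 - 6P = 285 + 4.5P. Rearranging, 10.5P = 546, hence P* = 52.
Then Q* = 831 - 6(52) = 519.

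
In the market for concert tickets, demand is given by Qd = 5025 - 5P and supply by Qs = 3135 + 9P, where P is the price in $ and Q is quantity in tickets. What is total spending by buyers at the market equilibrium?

The market clears where 5025 - 5P = 3135 + 9P. Rearranging, 14P = 1890, hence P* = 135.
Then Q* = 5025 - 5(135) = 4350.
Total spending by buyers = P* × Q* = 135 × 4350 = 587250.

Total spending by buyers = 587250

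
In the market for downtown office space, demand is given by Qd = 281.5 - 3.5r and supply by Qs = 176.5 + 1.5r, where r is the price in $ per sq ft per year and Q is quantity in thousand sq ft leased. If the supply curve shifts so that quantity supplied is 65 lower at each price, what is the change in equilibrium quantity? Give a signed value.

ΔQ = -45.5

Equating demand and supply, 281.5 - 3.5r = 176.5 + 1.5r gives 5r = 105, so r* = 21.
From the demand curve, Q* = 281.5 - 3.5(21) = 208.
After the shift, supply is Qs = 111.5 + 1.5r.
The new intersection has 170 = 5r, i.e. r = 34, Q = 162.5.
ΔQ = 162.5 - 208 = -45.5.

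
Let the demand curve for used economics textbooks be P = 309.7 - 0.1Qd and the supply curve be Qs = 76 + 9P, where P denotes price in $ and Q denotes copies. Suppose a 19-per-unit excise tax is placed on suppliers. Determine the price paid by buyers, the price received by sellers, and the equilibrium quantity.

P_b = 168, P_s = 149, Q = 1417

Rewriting in direct form: Qd = 3097 - 10P.
With a tax of 19 on suppliers, they supply based on the net price P_s = P_b - 19, so Qs = -95 + 9P_b.
Equate demand and the shifted supply: 3097 - 10P_b = -95 + 9P_b, giving 19P_b = 3192, so P_b = 168.
So P_s = 149 and the quantity traded is Q = 3097 - 10(168) = 1417.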